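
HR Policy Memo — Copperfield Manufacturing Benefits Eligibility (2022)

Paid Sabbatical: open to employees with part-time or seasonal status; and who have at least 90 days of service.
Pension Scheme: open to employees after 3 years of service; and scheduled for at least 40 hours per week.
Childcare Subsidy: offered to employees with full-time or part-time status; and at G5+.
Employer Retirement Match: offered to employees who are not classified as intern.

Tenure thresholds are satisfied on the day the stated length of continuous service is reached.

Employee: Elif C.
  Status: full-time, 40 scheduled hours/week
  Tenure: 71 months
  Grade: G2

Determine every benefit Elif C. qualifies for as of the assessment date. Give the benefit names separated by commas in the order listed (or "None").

Paid Sabbatical — status full-time ✗ (requires part-time or seasonal) → not eligible.
Pension Scheme — service 71 months ≥ 3 years (≈1095 days) ✓; 40 hrs/wk ≥ 40 ✓ → eligible.
Childcare Subsidy — status full-time ✓; grade G2 < G5 ✗ → not eligible.
Employer Retirement Match — status full-time ✓ (not excluded) → eligible.

Pension Scheme, Employer Retirement Match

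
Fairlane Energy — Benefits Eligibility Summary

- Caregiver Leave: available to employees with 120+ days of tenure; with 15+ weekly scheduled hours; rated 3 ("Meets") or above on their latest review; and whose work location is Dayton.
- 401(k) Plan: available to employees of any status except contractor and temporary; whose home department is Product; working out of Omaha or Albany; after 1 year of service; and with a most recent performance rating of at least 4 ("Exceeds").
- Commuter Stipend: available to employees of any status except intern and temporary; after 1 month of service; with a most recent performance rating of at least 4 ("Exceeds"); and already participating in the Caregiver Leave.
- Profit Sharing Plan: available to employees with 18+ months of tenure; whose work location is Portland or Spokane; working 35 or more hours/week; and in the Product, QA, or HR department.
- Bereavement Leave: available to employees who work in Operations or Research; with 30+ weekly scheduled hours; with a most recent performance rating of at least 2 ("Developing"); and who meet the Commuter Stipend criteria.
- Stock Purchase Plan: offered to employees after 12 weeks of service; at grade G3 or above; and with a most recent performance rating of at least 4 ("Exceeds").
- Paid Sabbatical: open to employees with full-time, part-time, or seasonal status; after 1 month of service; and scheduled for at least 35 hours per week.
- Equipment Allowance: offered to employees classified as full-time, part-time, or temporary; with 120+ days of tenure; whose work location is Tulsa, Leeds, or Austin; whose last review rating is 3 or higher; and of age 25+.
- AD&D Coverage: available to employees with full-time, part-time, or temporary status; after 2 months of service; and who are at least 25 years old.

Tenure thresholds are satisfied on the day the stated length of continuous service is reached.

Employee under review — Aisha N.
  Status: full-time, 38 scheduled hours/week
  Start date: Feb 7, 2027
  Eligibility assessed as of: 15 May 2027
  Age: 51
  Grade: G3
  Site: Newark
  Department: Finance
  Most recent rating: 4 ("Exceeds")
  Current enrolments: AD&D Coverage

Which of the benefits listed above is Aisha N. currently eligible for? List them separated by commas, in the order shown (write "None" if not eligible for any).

Stock Purchase Plan, Paid Sabbatical, AD&D Coverage

Service from Feb 7, 2027 to 15 May 2027: 97 days.
Caregiver Leave — service 97 days < 120 days ✗ → not eligible.
401(k) Plan — status full-time ✓ (not excluded); dept Finance ✗ → not eligible.
Commuter Stipend — status full-time ✓ (not excluded); service 97 days ≥ 1 month (≈30 days) ✓; rating 4 ≥ 4 ✓; not enrolled in Caregiver Leave ✗ → not eligible.
Profit Sharing Plan — service 97 days < 18 months (≈540 days) ✗ → not eligible.
Bereavement Leave — dept Finance ✗ → not eligible.
Stock Purchase Plan — service 97 days ≥ 12 weeks (≈84 days) ✓; grade G3 ≥ G3 ✓; rating 4 ≥ 4 ✓ → eligible.
Paid Sabbatical — status full-time ✓; service 97 days ≥ 1 month (≈30 days) ✓; 38 hrs/wk ≥ 35 ✓ → eligible.
Equipment Allowance — status full-time ✓; service 97 days < 120 days ✗ → not eligible.
AD&D Coverage — status full-time ✓; service 97 days ≥ 2 months (≈60 days) ✓; age 51 ≥ 25 ✓ → eligible.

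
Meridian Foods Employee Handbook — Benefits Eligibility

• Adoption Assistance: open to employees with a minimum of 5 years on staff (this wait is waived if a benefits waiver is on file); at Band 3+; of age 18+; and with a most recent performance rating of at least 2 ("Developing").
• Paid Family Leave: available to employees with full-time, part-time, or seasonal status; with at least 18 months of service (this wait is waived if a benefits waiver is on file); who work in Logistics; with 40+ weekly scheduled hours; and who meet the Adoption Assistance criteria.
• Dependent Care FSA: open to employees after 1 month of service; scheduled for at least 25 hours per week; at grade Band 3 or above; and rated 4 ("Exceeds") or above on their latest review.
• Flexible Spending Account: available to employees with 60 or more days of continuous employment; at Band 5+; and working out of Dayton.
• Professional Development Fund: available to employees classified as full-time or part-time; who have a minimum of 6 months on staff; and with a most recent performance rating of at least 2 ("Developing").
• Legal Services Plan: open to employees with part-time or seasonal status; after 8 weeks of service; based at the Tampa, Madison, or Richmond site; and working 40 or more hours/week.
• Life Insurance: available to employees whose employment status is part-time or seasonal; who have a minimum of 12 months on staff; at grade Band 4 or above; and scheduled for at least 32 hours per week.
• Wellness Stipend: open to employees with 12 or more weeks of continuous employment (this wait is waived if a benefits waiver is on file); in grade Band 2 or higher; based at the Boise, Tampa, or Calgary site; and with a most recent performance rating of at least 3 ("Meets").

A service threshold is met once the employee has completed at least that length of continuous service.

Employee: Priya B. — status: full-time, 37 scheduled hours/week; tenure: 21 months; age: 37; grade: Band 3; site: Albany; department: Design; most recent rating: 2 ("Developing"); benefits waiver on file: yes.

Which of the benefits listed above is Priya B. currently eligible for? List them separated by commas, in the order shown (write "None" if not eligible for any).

Adoption Assistance — benefits waiver on file ✓; grade Band 3 ≥ Band 3 ✓; age 37 ≥ 18 ✓; rating 2 ≥ 2 ✓ → eligible.
Paid Family Leave — status full-time ✓; benefits waiver on file ✓; dept Design ✗ → not eligible.
Dependent Care FSA — service 21 months ≥ 1 month ✓; 37 hrs/wk ≥ 25 ✓; grade Band 3 ≥ Band 3 ✓; rating 2 < 4 ✗ → not eligible.
Flexible Spending Account — service 21 months ≥ 60 days ✓; grade Band 3 < Band 5 ✗ → not eligible.
Professional Development Fund — status full-time ✓; service 21 months ≥ 6 months ✓; rating 2 ≥ 2 ✓ → eligible.
Legal Services Plan — status full-time ✗ (requires part-time or seasonal) → not eligible.
Life Insurance — status full-time ✗ (requires part-time or seasonal) → not eligible.
Wellness Stipend — benefits waiver on file ✓; grade Band 3 ≥ Band 2 ✓; site Albany ✗ (not Boise, Tampa, or Calgary) → not eligible.

Adoption Assistance, Professional Development Fund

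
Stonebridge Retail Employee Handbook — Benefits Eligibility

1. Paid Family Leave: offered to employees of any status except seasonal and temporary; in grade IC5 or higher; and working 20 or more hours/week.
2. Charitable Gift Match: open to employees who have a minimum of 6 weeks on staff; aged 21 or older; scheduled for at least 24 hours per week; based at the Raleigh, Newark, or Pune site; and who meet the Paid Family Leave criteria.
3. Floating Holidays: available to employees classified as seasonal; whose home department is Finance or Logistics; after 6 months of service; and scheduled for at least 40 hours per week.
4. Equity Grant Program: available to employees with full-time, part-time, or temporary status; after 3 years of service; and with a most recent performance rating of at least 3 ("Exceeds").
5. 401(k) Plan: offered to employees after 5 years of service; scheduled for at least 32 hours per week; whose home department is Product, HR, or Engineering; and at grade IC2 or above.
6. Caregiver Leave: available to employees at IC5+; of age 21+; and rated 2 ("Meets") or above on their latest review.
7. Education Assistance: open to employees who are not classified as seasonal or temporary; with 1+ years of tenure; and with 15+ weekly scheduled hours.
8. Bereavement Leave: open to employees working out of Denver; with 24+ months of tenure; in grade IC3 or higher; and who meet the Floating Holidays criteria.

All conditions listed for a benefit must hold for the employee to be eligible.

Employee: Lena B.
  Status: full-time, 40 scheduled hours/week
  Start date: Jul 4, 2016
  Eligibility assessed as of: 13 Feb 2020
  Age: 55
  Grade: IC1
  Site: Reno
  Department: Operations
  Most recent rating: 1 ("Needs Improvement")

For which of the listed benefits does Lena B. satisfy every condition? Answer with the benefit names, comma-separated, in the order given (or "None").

Education Assistance

Service from Jul 4, 2016 to 13 Feb 2020: 1319 days.
Paid Family Leave — status full-time ✓ (not excluded); grade IC1 < IC5 ✗ → not eligible.
Charitable Gift Match — service 1319 days ≥ 6 weeks (≈42 days) ✓; age 55 ≥ 21 ✓; 40 hrs/wk ≥ 24 ✓; site Reno ✗ (not Raleigh, Newark, or Pune) → not eligible.
Floating Holidays — status full-time ✗ (requires seasonal) → not eligible.
Equity Grant Program — status full-time ✓; service 1319 days ≥ 3 years (≈1095 days) ✓; rating 1 < 3 ✗ → not eligible.
401(k) Plan — service 1319 days < 5 years (≈1825 days) ✗ → not eligible.
Caregiver Leave — grade IC1 < IC5 ✗ → not eligible.
Education Assistance — status full-time ✓ (not excluded); service 1319 days ≥ 1 year (≈365 days) ✓; 40 hrs/wk ≥ 15 ✓ → eligible.
Bereavement Leave — site Reno ✗ (not Denver) → not eligible.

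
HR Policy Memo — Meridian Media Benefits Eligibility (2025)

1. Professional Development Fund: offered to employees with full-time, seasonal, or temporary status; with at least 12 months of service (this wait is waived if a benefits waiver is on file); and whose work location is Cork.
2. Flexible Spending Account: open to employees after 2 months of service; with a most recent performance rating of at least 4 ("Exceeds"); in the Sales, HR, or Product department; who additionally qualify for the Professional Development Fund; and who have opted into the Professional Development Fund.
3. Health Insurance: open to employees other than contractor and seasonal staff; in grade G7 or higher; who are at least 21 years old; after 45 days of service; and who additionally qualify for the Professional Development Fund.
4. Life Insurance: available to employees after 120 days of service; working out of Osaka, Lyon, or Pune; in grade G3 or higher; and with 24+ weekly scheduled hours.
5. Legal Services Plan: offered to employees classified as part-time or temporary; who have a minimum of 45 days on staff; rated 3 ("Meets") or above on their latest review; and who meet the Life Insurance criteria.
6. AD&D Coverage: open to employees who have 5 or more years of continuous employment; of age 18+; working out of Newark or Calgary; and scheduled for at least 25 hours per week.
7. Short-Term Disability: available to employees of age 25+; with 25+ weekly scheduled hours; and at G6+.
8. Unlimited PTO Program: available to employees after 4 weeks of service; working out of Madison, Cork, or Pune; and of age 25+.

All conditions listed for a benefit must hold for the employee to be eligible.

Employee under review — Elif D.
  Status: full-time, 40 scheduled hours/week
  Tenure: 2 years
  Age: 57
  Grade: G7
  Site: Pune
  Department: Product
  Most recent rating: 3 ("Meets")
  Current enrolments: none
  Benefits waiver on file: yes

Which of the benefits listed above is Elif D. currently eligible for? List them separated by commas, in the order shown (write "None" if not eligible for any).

Life Insurance, Short-Term Disability, Unlimited PTO Program

Professional Development Fund — status full-time ✓; benefits waiver on file ✓; site Pune ✗ (not Cork) → not eligible.
Flexible Spending Account — service 2 years ≥ 2 months (≈60 days) ✓; rating 3 < 4 ✗ → not eligible.
Health Insurance — status full-time ✓ (not excluded); grade G7 ≥ G7 ✓; age 57 ≥ 21 ✓; service 2 years ≥ 45 days ✓; not eligible for Professional Development Fund ✗ → not eligible.
Life Insurance — service 2 years ≥ 120 days ✓; site Pune ✓; grade G7 ≥ G3 ✓; 40 hrs/wk ≥ 24 ✓ → eligible.
Legal Services Plan — status full-time ✗ (requires part-time or temporary) → not eligible.
AD&D Coverage — service 2 years < 5 years ✗ → not eligible.
Short-Term Disability — age 57 ≥ 25 ✓; 40 hrs/wk ≥ 25 ✓; grade G7 ≥ G6 ✓ → eligible.
Unlimited PTO Program — service 2 years ≥ 4 weeks (≈28 days) ✓; site Pune ✓; age 57 ≥ 25 ✓ → eligible.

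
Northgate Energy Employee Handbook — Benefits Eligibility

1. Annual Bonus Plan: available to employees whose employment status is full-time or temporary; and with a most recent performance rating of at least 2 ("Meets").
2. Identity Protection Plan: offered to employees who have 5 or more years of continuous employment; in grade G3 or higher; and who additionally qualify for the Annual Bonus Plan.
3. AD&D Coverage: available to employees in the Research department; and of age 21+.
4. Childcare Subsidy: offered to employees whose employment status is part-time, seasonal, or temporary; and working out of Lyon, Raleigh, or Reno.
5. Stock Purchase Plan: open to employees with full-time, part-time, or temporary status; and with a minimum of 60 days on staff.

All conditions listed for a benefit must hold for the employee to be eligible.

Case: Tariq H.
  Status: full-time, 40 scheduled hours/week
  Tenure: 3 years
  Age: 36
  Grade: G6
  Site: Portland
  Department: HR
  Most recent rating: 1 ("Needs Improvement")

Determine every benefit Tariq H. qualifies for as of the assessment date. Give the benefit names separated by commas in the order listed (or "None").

Stock Purchase Plan

Annual Bonus Plan — status full-time ✓; rating 1 < 2 ✗ → not eligible.
Identity Protection Plan — service 3 years < 5 years ✗ → not eligible.
AD&D Coverage — dept HR ✗ → not eligible.
Childcare Subsidy — status full-time ✗ (requires part-time, seasonal, or temporary) → not eligible.
Stock Purchase Plan — status full-time ✓; service 3 years ≥ 60 days ✓ → eligible.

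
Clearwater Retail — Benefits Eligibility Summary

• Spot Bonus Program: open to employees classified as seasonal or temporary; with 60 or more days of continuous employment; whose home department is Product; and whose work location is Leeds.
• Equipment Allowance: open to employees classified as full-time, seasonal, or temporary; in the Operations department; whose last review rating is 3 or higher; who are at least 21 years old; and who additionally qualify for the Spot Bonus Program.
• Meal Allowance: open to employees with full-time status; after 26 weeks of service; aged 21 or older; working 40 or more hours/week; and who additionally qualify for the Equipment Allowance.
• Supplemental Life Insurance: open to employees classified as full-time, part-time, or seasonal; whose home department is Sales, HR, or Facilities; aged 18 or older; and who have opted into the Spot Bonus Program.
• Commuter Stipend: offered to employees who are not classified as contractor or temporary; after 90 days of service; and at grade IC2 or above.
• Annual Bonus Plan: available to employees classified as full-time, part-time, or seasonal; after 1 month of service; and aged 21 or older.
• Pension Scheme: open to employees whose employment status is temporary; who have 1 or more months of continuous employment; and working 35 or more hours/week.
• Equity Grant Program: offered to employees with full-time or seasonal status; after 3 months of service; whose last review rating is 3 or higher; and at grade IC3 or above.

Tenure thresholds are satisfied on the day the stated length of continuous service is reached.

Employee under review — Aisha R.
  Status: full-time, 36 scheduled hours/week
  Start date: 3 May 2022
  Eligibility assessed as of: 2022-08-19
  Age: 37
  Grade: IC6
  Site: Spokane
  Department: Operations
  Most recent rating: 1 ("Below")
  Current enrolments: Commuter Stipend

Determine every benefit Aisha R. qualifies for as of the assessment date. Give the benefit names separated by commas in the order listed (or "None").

Service from 3 May 2022 to 2022-08-19: 108 days.
Spot Bonus Program — status full-time ✗ (requires seasonal or temporary) → not eligible.
Equipment Allowance — status full-time ✓; dept Operations ✓; rating 1 < 3 ✗ → not eligible.
Meal Allowance — status full-time ✓; service 108 days < 26 weeks (≈182 days) ✗ → not eligible.
Supplemental Life Insurance — status full-time ✓; dept Operations ✗ → not eligible.
Commuter Stipend — status full-time ✓ (not excluded); service 108 days ≥ 90 days ✓; grade IC6 ≥ IC2 ✓ → eligible.
Annual Bonus Plan — status full-time ✓; service 108 days ≥ 1 month (≈30 days) ✓; age 37 ≥ 21 ✓ → eligible.
Pension Scheme — status full-time ✗ (requires temporary) → not eligible.
Equity Grant Program — status full-time ✓; service 108 days ≥ 3 months (≈90 days) ✓; rating 1 < 3 ✗ → not eligible.

Commuter Stipend, Annual Bonus Plan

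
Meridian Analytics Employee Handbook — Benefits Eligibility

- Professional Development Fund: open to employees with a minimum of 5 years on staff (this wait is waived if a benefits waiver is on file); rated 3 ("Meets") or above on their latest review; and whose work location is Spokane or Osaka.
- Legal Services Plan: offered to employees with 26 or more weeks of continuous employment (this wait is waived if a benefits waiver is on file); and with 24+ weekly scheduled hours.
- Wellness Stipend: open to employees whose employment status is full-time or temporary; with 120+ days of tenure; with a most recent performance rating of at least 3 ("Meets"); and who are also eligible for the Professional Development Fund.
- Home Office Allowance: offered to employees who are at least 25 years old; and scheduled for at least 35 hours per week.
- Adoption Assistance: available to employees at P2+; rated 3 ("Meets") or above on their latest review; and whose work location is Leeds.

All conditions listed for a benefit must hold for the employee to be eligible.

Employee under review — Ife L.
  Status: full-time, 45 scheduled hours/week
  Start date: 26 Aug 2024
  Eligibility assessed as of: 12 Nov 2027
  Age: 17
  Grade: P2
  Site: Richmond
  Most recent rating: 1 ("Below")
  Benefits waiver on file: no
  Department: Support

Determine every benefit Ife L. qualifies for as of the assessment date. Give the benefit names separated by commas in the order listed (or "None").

Legal Services Plan

Service from 26 Aug 2024 to 12 Nov 2027: 1173 days.
Professional Development Fund — no waiver, service 1173 days < 5 years (≈1825 days) ✗ → not eligible.
Legal Services Plan — no waiver, service 1173 days ≥ 26 weeks (≈182 days) ✓; 45 hrs/wk ≥ 24 ✓ → eligible.
Wellness Stipend — status full-time ✓; service 1173 days ≥ 120 days ✓; rating 1 < 3 ✗ → not eligible.
Home Office Allowance — age 17 < 25 ✗ → not eligible.
Adoption Assistance — grade P2 ≥ P2 ✓; rating 1 < 3 ✗ → not eligible.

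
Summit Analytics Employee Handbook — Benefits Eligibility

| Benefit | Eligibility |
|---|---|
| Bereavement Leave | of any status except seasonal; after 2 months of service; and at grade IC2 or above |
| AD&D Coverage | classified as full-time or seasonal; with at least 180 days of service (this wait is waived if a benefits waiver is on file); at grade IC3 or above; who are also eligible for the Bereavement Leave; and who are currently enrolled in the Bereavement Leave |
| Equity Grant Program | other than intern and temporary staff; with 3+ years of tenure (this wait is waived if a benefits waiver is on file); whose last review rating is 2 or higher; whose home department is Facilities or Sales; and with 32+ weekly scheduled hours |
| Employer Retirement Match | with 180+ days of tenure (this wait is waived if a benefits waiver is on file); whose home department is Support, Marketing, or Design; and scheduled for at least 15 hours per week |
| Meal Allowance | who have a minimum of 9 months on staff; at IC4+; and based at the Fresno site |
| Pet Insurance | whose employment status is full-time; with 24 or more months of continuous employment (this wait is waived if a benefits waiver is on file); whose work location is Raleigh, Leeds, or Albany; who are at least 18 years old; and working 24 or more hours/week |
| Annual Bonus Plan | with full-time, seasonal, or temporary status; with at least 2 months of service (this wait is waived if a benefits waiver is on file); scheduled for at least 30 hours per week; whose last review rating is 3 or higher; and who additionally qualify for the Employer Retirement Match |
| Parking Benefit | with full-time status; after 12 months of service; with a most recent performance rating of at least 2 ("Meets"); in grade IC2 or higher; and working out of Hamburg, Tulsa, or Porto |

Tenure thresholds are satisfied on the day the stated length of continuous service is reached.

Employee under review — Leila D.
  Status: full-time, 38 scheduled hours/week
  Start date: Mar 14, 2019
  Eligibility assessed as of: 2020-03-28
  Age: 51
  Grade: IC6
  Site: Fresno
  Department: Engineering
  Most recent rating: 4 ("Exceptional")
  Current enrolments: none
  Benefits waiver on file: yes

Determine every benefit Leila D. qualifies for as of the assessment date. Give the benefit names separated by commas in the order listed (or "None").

Bereavement Leave, Meal Allowance

Service from Mar 14, 2019 to 2020-03-28: 380 days.
Bereavement Leave — status full-time ✓ (not excluded); service 380 days ≥ 2 months (≈60 days) ✓; grade IC6 ≥ IC2 ✓ → eligible.
AD&D Coverage — status full-time ✓; benefits waiver on file ✓; grade IC6 ≥ IC3 ✓; eligible for Bereavement Leave ✓; not enrolled in Bereavement Leave ✗ → not eligible.
Equity Grant Program — status full-time ✓ (not excluded); benefits waiver on file ✓; rating 4 ≥ 2 ✓; dept Engineering ✗ → not eligible.
Employer Retirement Match — benefits waiver on file ✓; dept Engineering ✗ → not eligible.
Meal Allowance — service 380 days ≥ 9 months (≈270 days) ✓; grade IC6 ≥ IC4 ✓; site Fresno ✓ → eligible.
Pet Insurance — status full-time ✓; benefits waiver on file ✓; site Fresno ✗ (not Raleigh, Leeds, or Albany) → not eligible.
Annual Bonus Plan — status full-time ✓; benefits waiver on file ✓; 38 hrs/wk ≥ 30 ✓; rating 4 ≥ 3 ✓; not eligible for Employer Retirement Match ✗ → not eligible.
Parking Benefit — status full-time ✓; service 380 days ≥ 12 months (≈360 days) ✓; rating 4 ≥ 2 ✓; grade IC6 ≥ IC2 ✓; site Fresno ✗ (not Hamburg, Tulsa, or Porto) → not eligible.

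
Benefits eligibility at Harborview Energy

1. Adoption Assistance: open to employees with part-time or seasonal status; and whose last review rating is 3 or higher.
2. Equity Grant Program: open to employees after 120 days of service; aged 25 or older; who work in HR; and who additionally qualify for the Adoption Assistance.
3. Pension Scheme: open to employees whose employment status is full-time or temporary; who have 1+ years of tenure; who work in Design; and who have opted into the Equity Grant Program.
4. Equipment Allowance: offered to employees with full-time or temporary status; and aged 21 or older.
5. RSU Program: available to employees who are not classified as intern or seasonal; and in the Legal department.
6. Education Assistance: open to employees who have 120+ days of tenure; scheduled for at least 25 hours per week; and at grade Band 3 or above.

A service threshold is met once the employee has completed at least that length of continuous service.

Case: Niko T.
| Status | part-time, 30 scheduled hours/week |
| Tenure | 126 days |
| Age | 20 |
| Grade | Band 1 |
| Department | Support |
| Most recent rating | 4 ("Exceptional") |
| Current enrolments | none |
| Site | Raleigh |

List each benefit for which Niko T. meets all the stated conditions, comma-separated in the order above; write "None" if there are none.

Adoption Assistance

Adoption Assistance — status part-time ✓; rating 4 ≥ 3 ✓ → eligible.
Equity Grant Program — service 126 days ≥ 120 days ✓; age 20 < 25 ✗ → not eligible.
Pension Scheme — status part-time ✗ (requires full-time or temporary) → not eligible.
Equipment Allowance — status part-time ✗ (requires full-time or temporary) → not eligible.
RSU Program — status part-time ✓ (not excluded); dept Support ✗ → not eligible.
Education Assistance — service 126 days ≥ 120 days ✓; 30 hrs/wk ≥ 25 ✓; grade Band 1 < Band 3 ✗ → not eligible.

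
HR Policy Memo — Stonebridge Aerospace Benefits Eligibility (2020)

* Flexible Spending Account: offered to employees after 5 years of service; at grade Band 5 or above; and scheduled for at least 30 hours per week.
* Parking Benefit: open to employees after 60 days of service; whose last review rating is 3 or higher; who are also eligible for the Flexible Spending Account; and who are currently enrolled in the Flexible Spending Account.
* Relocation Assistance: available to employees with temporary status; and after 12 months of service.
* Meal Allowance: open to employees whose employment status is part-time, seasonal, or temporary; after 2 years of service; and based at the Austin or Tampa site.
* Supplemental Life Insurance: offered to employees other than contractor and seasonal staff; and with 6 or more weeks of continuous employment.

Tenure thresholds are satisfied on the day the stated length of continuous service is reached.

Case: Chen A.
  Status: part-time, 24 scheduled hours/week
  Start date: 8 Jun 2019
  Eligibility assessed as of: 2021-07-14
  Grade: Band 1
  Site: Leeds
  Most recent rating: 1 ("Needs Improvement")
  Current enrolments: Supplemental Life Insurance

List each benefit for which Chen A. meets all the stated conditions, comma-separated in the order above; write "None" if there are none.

Supplemental Life Insurance

Service from 8 Jun 2019 to 2021-07-14: 767 days.
Flexible Spending Account — service 767 days < 5 years (≈1825 days) ✗ → not eligible.
Parking Benefit — service 767 days ≥ 60 days ✓; rating 1 < 3 ✗ → not eligible.
Relocation Assistance — status part-time ✗ (requires temporary) → not eligible.
Meal Allowance — status part-time ✓; service 767 days ≥ 2 years (≈730 days) ✓; site Leeds ✗ (not Austin or Tampa) → not eligible.
Supplemental Life Insurance — status part-time ✓ (not excluded); service 767 days ≥ 6 weeks (≈42 days) ✓ → eligible.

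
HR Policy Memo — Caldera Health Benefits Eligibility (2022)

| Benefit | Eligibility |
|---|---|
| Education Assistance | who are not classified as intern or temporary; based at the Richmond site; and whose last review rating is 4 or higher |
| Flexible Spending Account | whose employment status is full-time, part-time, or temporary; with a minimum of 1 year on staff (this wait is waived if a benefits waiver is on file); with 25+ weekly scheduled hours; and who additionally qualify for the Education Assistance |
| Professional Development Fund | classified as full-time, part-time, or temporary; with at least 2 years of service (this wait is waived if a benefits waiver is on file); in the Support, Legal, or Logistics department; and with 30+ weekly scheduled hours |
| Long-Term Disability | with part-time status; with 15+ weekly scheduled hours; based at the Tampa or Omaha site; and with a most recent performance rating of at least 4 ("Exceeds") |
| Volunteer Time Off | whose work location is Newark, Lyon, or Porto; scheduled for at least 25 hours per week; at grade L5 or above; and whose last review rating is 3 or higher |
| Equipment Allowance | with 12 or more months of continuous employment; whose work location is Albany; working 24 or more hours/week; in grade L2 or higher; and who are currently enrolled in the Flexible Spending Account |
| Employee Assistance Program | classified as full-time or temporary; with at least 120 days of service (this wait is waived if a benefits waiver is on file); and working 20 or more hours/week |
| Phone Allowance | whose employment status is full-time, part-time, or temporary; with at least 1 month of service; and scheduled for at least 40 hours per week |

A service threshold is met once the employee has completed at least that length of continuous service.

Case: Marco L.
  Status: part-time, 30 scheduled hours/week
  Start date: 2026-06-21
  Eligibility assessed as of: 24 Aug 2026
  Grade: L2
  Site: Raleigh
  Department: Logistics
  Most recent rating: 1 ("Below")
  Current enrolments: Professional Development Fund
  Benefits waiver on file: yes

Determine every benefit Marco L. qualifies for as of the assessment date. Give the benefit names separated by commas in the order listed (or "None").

Service from 2026-06-21 to 24 Aug 2026: 64 days.
Education Assistance — status part-time ✓ (not excluded); site Raleigh ✗ (not Richmond) → not eligible.
Flexible Spending Account — status part-time ✓; benefits waiver on file ✓; 30 hrs/wk ≥ 25 ✓; not eligible for Education Assistance ✗ → not eligible.
Professional Development Fund — status part-time ✓; benefits waiver on file ✓; dept Logistics ✓; 30 hrs/wk ≥ 30 ✓ → eligible.
Long-Term Disability — status part-time ✓; 30 hrs/wk ≥ 15 ✓; site Raleigh ✗ (not Tampa or Omaha) → not eligible.
Volunteer Time Off — site Raleigh ✗ (not Newark, Lyon, or Porto) → not eligible.
Equipment Allowance — service 64 days < 12 months (≈360 days) ✗ → not eligible.
Employee Assistance Program — status part-time ✗ (requires full-time or temporary) → not eligible.
Phone Allowance — status part-time ✓; service 64 days ≥ 1 month (≈30 days) ✓; 30 hrs/wk < 40 ✗ → not eligible.

Professional Development Fund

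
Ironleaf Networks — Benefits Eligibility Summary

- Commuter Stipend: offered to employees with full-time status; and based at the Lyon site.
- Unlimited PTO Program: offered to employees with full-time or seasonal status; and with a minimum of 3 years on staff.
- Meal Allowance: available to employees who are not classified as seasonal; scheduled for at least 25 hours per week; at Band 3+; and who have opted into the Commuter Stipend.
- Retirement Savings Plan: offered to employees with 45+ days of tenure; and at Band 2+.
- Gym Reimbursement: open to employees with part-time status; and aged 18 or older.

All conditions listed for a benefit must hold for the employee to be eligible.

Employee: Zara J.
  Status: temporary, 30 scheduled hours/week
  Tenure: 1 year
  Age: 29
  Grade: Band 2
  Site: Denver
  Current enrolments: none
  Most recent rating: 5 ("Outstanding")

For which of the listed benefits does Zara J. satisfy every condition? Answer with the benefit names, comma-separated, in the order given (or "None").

Commuter Stipend — status temporary ✗ (requires full-time) → not eligible.
Unlimited PTO Program — status temporary ✗ (requires full-time or seasonal) → not eligible.
Meal Allowance — status temporary ✓ (not excluded); 30 hrs/wk ≥ 25 ✓; grade Band 2 < Band 3 ✗ → not eligible.
Retirement Savings Plan — service 1 year ≥ 45 days ✓; grade Band 2 ≥ Band 2 ✓ → eligible.
Gym Reimbursement — status temporary ✗ (requires part-time) → not eligible.

Retirement Savings Plan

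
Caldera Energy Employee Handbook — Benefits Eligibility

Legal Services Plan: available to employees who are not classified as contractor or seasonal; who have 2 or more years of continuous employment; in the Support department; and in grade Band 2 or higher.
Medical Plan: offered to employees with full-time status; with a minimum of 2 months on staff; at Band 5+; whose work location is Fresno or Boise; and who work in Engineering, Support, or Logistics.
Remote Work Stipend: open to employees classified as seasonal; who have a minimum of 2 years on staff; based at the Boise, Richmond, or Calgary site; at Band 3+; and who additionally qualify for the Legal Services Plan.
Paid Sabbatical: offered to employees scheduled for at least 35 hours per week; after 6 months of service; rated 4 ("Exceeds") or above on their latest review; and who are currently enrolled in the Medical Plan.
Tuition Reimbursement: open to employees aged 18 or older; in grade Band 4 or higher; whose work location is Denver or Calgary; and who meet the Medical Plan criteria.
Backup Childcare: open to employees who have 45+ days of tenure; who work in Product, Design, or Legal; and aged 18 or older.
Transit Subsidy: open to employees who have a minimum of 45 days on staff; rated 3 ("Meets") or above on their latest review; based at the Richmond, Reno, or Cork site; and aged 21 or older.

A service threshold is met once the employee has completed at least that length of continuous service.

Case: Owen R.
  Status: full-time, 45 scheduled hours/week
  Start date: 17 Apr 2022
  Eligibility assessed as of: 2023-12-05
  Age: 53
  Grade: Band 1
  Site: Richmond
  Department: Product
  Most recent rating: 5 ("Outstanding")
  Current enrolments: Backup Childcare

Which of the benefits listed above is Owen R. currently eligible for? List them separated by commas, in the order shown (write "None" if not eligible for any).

Service from 17 Apr 2022 to 2023-12-05: 597 days.
Legal Services Plan — status full-time ✓ (not excluded); service 597 days < 2 years (≈730 days) ✗ → not eligible.
Medical Plan — status full-time ✓; service 597 days ≥ 2 months (≈60 days) ✓; grade Band 1 < Band 5 ✗ → not eligible.
Remote Work Stipend — status full-time ✗ (requires seasonal) → not eligible.
Paid Sabbatical — 45 hrs/wk ≥ 35 ✓; service 597 days ≥ 6 months (≈180 days) ✓; rating 5 ≥ 4 ✓; not enrolled in Medical Plan ✗ → not eligible.
Tuition Reimbursement — age 53 ≥ 18 ✓; grade Band 1 < Band 4 ✗ → not eligible.
Backup Childcare — service 597 days ≥ 45 days ✓; dept Product ✓; age 53 ≥ 18 ✓ → eligible.
Transit Subsidy — service 597 days ≥ 45 days ✓; rating 5 ≥ 3 ✓; site Richmond ✓; age 53 ≥ 21 ✓ → eligible.

Backup Childcare, Transit Subsidy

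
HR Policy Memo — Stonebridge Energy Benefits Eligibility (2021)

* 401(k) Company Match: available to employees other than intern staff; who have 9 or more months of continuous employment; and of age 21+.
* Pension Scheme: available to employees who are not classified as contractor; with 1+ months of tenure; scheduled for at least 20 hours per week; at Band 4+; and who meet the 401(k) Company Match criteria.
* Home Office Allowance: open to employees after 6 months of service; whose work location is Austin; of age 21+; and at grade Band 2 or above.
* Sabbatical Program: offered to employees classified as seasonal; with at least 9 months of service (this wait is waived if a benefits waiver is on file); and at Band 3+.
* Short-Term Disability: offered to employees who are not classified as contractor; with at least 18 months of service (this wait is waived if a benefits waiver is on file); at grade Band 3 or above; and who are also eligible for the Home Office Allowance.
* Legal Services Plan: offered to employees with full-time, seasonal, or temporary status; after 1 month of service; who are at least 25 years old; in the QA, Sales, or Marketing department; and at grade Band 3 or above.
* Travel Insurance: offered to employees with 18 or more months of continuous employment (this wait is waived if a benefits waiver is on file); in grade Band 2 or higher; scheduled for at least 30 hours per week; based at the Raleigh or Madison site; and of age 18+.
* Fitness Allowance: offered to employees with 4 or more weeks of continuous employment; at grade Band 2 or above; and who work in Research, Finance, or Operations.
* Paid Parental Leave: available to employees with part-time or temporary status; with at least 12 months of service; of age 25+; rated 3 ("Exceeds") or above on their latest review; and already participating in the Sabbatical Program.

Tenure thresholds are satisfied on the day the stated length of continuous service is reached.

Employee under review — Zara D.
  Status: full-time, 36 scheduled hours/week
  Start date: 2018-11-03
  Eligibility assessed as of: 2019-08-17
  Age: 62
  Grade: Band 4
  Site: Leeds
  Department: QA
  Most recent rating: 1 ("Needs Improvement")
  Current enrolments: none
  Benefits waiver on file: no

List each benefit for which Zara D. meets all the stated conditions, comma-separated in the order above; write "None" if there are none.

401(k) Company Match, Pension Scheme, Legal Services Plan

Service from 2018-11-03 to 2019-08-17: 287 days.
401(k) Company Match — status full-time ✓ (not excluded); service 287 days ≥ 9 months (≈270 days) ✓; age 62 ≥ 21 ✓ → eligible.
Pension Scheme — status full-time ✓ (not excluded); service 287 days ≥ 1 month (≈30 days) ✓; 36 hrs/wk ≥ 20 ✓; grade Band 4 ≥ Band 4 ✓; eligible for 401(k) Company Match ✓ → eligible.
Home Office Allowance — service 287 days ≥ 6 months (≈180 days) ✓; site Leeds ✗ (not Austin) → not eligible.
Sabbatical Program — status full-time ✗ (requires seasonal) → not eligible.
Short-Term Disability — status full-time ✓ (not excluded); no waiver, service 287 days < 18 months (≈540 days) ✗ → not eligible.
Legal Services Plan — status full-time ✓; service 287 days ≥ 1 month (≈30 days) ✓; age 62 ≥ 25 ✓; dept QA ✓; grade Band 4 ≥ Band 3 ✓ → eligible.
Travel Insurance — no waiver, service 287 days < 18 months (≈540 days) ✗ → not eligible.
Fitness Allowance — service 287 days ≥ 4 weeks (≈28 days) ✓; grade Band 4 ≥ Band 2 ✓; dept QA ✗ → not eligible.
Paid Parental Leave — status full-time ✗ (requires part-time or temporary) → not eligible.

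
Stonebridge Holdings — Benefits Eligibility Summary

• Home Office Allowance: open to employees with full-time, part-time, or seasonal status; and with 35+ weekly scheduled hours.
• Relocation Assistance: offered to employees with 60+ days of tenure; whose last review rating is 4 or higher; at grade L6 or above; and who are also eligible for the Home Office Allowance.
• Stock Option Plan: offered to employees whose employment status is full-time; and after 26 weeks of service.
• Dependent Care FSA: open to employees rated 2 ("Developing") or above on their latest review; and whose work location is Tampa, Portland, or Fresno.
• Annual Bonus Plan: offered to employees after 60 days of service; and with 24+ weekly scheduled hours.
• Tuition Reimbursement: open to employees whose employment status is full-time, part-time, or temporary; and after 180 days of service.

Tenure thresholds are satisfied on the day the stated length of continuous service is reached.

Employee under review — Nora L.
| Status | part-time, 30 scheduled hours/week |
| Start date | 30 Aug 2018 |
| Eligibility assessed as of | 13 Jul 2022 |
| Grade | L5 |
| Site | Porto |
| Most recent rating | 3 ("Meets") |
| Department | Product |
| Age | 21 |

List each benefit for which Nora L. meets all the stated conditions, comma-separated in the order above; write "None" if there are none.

Annual Bonus Plan, Tuition Reimbursement

Service from 30 Aug 2018 to 13 Jul 2022: 1413 days.
Home Office Allowance — status part-time ✓; 30 hrs/wk < 35 ✗ → not eligible.
Relocation Assistance — service 1413 days ≥ 60 days ✓; rating 3 < 4 ✗ → not eligible.
Stock Option Plan — status part-time ✗ (requires full-time) → not eligible.
Dependent Care FSA — rating 3 ≥ 2 ✓; site Porto ✗ (not Tampa, Portland, or Fresno) → not eligible.
Annual Bonus Plan — service 1413 days ≥ 60 days ✓; 30 hrs/wk ≥ 24 ✓ → eligible.
Tuition Reimbursement — status part-time ✓; service 1413 days ≥ 180 days ✓ → eligible.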